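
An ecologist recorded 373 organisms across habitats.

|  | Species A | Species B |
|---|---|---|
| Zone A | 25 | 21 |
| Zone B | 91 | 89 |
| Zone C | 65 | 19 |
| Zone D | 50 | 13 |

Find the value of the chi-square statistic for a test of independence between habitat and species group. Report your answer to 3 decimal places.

27.628

Row totals: 46, 180, 84, 63. Column totals: 231, 142. Grand total N = 373.
Expected counts (row total × column total / N):
  Zone A, Species A: 46×231/373 = 28.4879
  Zone A, Species B: 46×142/373 = 17.5121
  Zone B, Species A: 180×231/373 = 111.4745
  Zone B, Species B: 180×142/373 = 68.5255
  Zone C, Species A: 84×231/373 = 52.0214
  Zone C, Species B: 84×142/373 = 31.9786
  Zone D, Species A: 63×231/373 = 39.0161
  Zone D, Species B: 63×142/373 = 23.9839
Contributions (O − E)²/E:
  (25 − 28.4879)²/28.4879 = 0.4270
  (21 − 17.5121)²/17.5121 = 0.6947
  (91 − 111.4745)²/111.4745 = 3.7605
  (89 − 68.5255)²/68.5255 = 6.1175
  (65 − 52.0214)²/52.0214 = 3.2380
  (19 − 31.9786)²/31.9786 = 5.2674
  (50 − 39.0161)²/39.0161 = 3.0922
  (13 − 23.9839)²/23.9839 = 5.0303
χ² = 0.4270 + 0.6947 + 3.7605 + 6.1175 + 3.2380 + 5.2674 + 3.0922 + 5.0303 = 27.628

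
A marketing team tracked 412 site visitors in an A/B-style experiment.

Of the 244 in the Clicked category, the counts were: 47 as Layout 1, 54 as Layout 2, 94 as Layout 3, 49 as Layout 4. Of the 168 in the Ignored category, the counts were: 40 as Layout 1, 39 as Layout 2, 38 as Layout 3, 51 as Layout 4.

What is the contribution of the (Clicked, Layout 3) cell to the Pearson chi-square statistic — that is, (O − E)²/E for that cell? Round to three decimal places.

3.204

Row total (Clicked) = 244; column total (Layout 3) = 132; N = 412.
Expected count E = 244 × 132 / 412 = 78.1748.
Contribution = (O − E)²/E = (94 − 78.1748)² / 78.1748 = 3.204.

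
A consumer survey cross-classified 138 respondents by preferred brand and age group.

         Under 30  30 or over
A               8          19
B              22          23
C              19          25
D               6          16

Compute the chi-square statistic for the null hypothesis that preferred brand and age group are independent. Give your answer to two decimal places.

Row totals: 27, 45, 44, 22. Column totals: 55, 83. Grand total N = 138.
Expected counts (row total × column total / N):
  A, Under 30: 27×55/138 = 10.761
  A, 30 or over: 27×83/138 = 16.239
  B, Under 30: 45×55/138 = 17.935
  B, 30 or over: 45×83/138 = 27.065
  C, Under 30: 44×55/138 = 17.536
  C, 30 or over: 44×83/138 = 26.464
  D, Under 30: 22×55/138 = 8.768
  D, 30 or over: 22×83/138 = 13.232
Contributions (O − E)²/E:
  (8 − 10.761)²/10.761 = 0.7084
  (19 − 16.239)²/16.239 = 0.4694
  (22 − 17.935)²/17.935 = 0.9213
  (23 − 27.065)²/27.065 = 0.6105
  (19 − 17.536)²/17.536 = 0.1222
  (25 − 26.464)²/26.464 = 0.0810
  (6 − 8.768)²/8.768 = 0.8738
  (16 − 13.232)²/13.232 = 0.5790
χ² = 0.7084 + 0.4694 + 0.9213 + 0.6105 + 0.1222 + 0.0810 + 0.8738 + 0.5790 = 4.37

4.37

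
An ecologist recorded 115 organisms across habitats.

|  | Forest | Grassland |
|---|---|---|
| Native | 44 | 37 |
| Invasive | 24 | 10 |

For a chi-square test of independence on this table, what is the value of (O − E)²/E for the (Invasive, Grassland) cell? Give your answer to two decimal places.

1.09

Row total (Invasive) = 34; column total (Grassland) = 47; N = 115.
Expected count E = 34 × 47 / 115 = 13.8957.
Contribution = (O − E)²/E = (10 − 13.8957)² / 13.8957 = 1.09.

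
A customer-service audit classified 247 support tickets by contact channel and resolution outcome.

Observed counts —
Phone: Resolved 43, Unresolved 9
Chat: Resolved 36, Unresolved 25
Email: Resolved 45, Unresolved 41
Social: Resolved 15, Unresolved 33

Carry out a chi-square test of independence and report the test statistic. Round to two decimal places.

Row totals: 52, 61, 86, 48. Column totals: 139, 108. Grand total N = 247.
Expected counts (row total × column total / N):
  Phone, Resolved: 52×139/247 = 29.26316
  Phone, Unresolved: 52×108/247 = 22.73684
  Chat, Resolved: 61×139/247 = 34.32794
  Chat, Unresolved: 61×108/247 = 26.67206
  Email, Resolved: 86×139/247 = 48.39676
  Email, Unresolved: 86×108/247 = 37.60324
  Social, Resolved: 48×139/247 = 27.01215
  Social, Unresolved: 48×108/247 = 20.98785
Contributions (O − E)²/E:
  (43 − 29.26316)²/29.26316 = 6.4484
  (9 − 22.73684)²/22.73684 = 8.2993
  (36 − 34.32794)²/34.32794 = 0.0814
  (25 − 26.67206)²/26.67206 = 0.1048
  (45 − 48.39676)²/48.39676 = 0.2384
  (41 − 37.60324)²/37.60324 = 0.3068
  (15 − 27.01215)²/27.01215 = 5.3417
  (33 − 20.98785)²/20.98785 = 6.8750
χ² = 6.4484 + 8.2993 + 0.0814 + 0.1048 + 0.2384 + 0.3068 + 5.3417 + 6.8750 = 27.70

27.70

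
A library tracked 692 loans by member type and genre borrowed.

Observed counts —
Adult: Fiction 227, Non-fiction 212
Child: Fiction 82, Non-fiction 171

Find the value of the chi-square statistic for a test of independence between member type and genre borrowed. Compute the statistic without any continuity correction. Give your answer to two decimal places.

Row totals: 439, 253. Column totals: 309, 383. Grand total N = 692.
Expected counts (row total × column total / N):
  Adult, Fiction: 439×309/692 = 196.027
  Adult, Non-fiction: 439×383/692 = 242.973
  Child, Fiction: 253×309/692 = 112.973
  Child, Non-fiction: 253×383/692 = 140.027
Contributions (O − E)²/E:
  (227 − 196.027)²/196.027 = 4.8938
  (212 − 242.973)²/242.973 = 3.9483
  (82 − 112.973)²/112.973 = 8.4916
  (171 − 140.027)²/140.027 = 6.8510
χ² = 4.8938 + 3.9483 + 8.4916 + 6.8510 = 24.18

24.18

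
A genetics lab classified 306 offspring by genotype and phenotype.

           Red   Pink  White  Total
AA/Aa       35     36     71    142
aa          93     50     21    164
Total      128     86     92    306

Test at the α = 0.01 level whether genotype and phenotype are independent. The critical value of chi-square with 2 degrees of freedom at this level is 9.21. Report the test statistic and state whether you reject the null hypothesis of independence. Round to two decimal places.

Grand total N = 306.
Expected counts (row total × column total / N):
  AA/Aa, Red: 142×128/306 = 59.399
  AA/Aa, Pink: 142×86/306 = 39.908
  AA/Aa, White: 142×92/306 = 42.693
  aa, Red: 164×128/306 = 68.601
  aa, Pink: 164×86/306 = 46.092
  aa, White: 164×92/306 = 49.307
Contributions (O − E)²/E:
  (35 − 59.399)²/59.399 = 10.0222
  (36 − 39.908)²/39.908 = 0.3827
  (71 − 42.693)²/42.693 = 18.7686
  (93 − 68.601)²/68.601 = 8.6779
  (50 − 46.092)²/46.092 = 0.3313
  (21 − 49.307)²/49.307 = 16.2510
χ² = 10.0222 + 0.3827 + 18.7686 + 8.6779 + 0.3313 + 16.2510 = 54.43
df = (2−1)(3−1) = 2. Since 54.43 > 9.21, reject the null hypothesis of independence at α = 0.01.

54.43; reject H₀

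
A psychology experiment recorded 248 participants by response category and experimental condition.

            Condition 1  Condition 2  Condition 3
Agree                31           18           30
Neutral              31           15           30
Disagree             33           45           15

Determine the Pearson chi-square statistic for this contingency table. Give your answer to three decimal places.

23.846

Row totals: 79, 76, 93. Column totals: 95, 78, 75. Grand total N = 248.
Expected counts (row total × column total / N):
  Agree, Condition 1: 79×95/248 = 30.2621
  Agree, Condition 2: 79×78/248 = 24.8468
  Agree, Condition 3: 79×75/248 = 23.8911
  Neutral, Condition 1: 76×95/248 = 29.1129
  Neutral, Condition 2: 76×78/248 = 23.9032
  Neutral, Condition 3: 76×75/248 = 22.9839
  Disagree, Condition 1: 93×95/248 = 35.6250
  Disagree, Condition 2: 93×78/248 = 29.2500
  Disagree, Condition 3: 93×75/248 = 28.1250
Contributions (O − E)²/E:
  (31 − 30.2621)²/30.2621 = 0.0180
  (18 − 24.8468)²/24.8468 = 1.8867
  (30 − 23.8911)²/23.8911 = 1.5620
  (31 − 29.1129)²/29.1129 = 0.1223
  (15 − 23.9032)²/23.9032 = 3.3162
  (30 − 22.9839)²/22.9839 = 2.1417
  (33 − 35.6250)²/35.6250 = 0.1934
  (45 − 29.2500)²/29.2500 = 8.4808
  (15 − 28.1250)²/28.1250 = 6.1250
χ² = 0.0180 + 1.8867 + 1.5620 + 0.1223 + 3.3162 + 2.1417 + 0.1934 + 8.4808 + 6.1250 = 23.846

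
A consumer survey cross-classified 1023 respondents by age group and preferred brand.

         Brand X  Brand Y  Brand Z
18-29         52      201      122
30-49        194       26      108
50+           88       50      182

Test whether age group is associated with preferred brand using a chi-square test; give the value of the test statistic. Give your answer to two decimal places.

Row totals: 375, 328, 320. Column totals: 334, 277, 412. Grand total N = 1023.
Expected counts (row total × column total / N):
  18-29, Brand X: 375×334/1023 = 122.43402
  18-29, Brand Y: 375×277/1023 = 101.53959
  18-29, Brand Z: 375×412/1023 = 151.02639
  30-49, Brand X: 328×334/1023 = 107.08895
  30-49, Brand Y: 328×277/1023 = 88.81329
  30-49, Brand Z: 328×412/1023 = 132.09775
  50+, Brand X: 320×334/1023 = 104.47703
  50+, Brand Y: 320×277/1023 = 86.64712
  50+, Brand Z: 320×412/1023 = 128.87586
Contributions (O − E)²/E:
  (52 − 122.43402)²/122.43402 = 40.5194
  (201 − 101.53959)²/101.53959 = 97.4238
  (122 − 151.02639)²/151.02639 = 5.5787
  (194 − 107.08895)²/107.08895 = 70.5351
  (26 − 88.81329)²/88.81329 = 44.4248
  (108 − 132.09775)²/132.09775 = 4.3960
  (88 − 104.47703)²/104.47703 = 2.5986
  (50 − 86.64712)²/86.64712 = 15.4998
  (182 − 128.87586)²/128.87586 = 21.8984
χ² = 40.5194 + 97.4238 + 5.5787 + 70.5351 + 44.4248 + 4.3960 + 2.5986 + 15.4998 + 21.8984 = 302.87

302.87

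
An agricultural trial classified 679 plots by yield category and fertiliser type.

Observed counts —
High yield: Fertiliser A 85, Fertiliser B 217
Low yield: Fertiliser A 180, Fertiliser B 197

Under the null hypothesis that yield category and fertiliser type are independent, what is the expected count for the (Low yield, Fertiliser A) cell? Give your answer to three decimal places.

147.135

Row total (Low yield) = 377; column total (Fertiliser A) = 265; grand total N = 679.
Expected count = (row total × column total) / N = 377 × 265 / 679 = 147.135.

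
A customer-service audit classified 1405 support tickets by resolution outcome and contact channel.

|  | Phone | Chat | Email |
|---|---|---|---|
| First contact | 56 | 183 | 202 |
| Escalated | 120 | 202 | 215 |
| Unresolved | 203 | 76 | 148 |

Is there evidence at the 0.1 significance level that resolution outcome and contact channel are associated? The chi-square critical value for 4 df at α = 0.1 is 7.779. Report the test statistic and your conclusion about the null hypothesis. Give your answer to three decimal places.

154.494; reject H₀

Row totals: 441, 537, 427. Column totals: 379, 461, 565. Grand total N = 1405.
Expected counts (row total × column total / N):
  First contact, Phone: 441×379/1405 = 118.96014
  First contact, Chat: 441×461/1405 = 144.69822
  First contact, Email: 441×565/1405 = 177.34164
  Escalated, Phone: 537×379/1405 = 144.85623
  Escalated, Chat: 537×461/1405 = 176.19715
  Escalated, Email: 537×565/1405 = 215.94662
  Unresolved, Phone: 427×379/1405 = 115.18363
  Unresolved, Chat: 427×461/1405 = 140.10463
  Unresolved, Email: 427×565/1405 = 171.71174
Contributions (O − E)²/E:
  (56 − 118.96014)²/118.96014 = 33.3219
  (183 − 144.69822)²/144.69822 = 10.1385
  (202 − 177.34164)²/177.34164 = 3.4286
  (120 − 144.85623)²/144.85623 = 4.2651
  (202 − 176.19715)²/176.19715 = 3.7786
  (215 − 215.94662)²/215.94662 = 0.0041
  (203 − 115.18363)²/115.18363 = 66.9515
  (76 − 140.10463)²/140.10463 = 29.3310
  (148 − 171.71174)²/171.71174 = 3.2744
χ² = 33.3219 + 10.1385 + 3.4286 + 4.2651 + 3.7786 + 0.0041 + 66.9515 + 29.3310 + 3.2744 = 154.494
df = (3−1)(3−1) = 4. Since 154.494 > 7.779, reject the null hypothesis of independence at α = 0.1.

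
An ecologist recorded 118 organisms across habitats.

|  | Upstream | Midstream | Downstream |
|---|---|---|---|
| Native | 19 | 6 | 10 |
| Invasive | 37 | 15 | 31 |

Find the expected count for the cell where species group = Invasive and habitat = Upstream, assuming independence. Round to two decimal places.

39.39

Row total (Invasive) = 83; column total (Upstream) = 56; grand total N = 118.
Expected count = (row total × column total) / N = 83 × 56 / 118 = 39.39.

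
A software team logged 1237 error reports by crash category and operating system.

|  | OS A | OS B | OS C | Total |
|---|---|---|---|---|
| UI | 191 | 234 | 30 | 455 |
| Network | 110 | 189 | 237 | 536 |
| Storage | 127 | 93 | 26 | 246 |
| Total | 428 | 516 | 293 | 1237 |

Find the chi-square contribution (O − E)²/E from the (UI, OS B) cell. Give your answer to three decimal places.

10.294

Row total (UI) = 455; column total (OS B) = 516; N = 1237.
Expected count E = 455 × 516 / 1237 = 189.79790.
Contribution = (O − E)²/E = (234 − 189.79790)² / 189.79790 = 10.294.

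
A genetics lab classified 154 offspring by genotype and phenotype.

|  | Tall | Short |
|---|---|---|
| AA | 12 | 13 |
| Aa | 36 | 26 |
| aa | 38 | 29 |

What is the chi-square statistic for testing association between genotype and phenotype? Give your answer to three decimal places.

0.768

Row totals: 25, 62, 67. Column totals: 86, 68. Grand total N = 154.
Expected counts (row total × column total / N):
  AA, Tall: 25×86/154 = 13.9610
  AA, Short: 25×68/154 = 11.0390
  Aa, Tall: 62×86/154 = 34.6234
  Aa, Short: 62×68/154 = 27.3766
  aa, Tall: 67×86/154 = 37.4156
  aa, Short: 67×68/154 = 29.5844
Contributions (O − E)²/E:
  (12 − 13.9610)²/13.9610 = 0.2754
  (13 − 11.0390)²/11.0390 = 0.3484
  (36 − 34.6234)²/34.6234 = 0.0547
  (26 − 27.3766)²/27.3766 = 0.0692
  (38 − 37.4156)²/37.4156 = 0.0091
  (29 − 29.5844)²/29.5844 = 0.0115
χ² = 0.2754 + 0.3484 + 0.0547 + 0.0692 + 0.0091 + 0.0115 = 0.768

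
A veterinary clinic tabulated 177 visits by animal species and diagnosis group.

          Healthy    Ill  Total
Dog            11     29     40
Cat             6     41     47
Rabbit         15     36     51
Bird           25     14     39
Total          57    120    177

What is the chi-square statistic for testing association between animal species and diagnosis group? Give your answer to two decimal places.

Grand total N = 177.
Expected counts (row total × column total / N):
  Dog, Healthy: 40×57/177 = 12.881
  Dog, Ill: 40×120/177 = 27.119
  Cat, Healthy: 47×57/177 = 15.136
  Cat, Ill: 47×120/177 = 31.864
  Rabbit, Healthy: 51×57/177 = 16.424
  Rabbit, Ill: 51×120/177 = 34.576
  Bird, Healthy: 39×57/177 = 12.559
  Bird, Ill: 39×120/177 = 26.441
Contributions (O − E)²/E:
  (11 − 12.881)²/12.881 = 0.2747
  (29 − 27.119)²/27.119 = 0.1305
  (6 − 15.136)²/15.136 = 5.5144
  (41 − 31.864)²/31.864 = 2.6195
  (15 − 16.424)²/16.424 = 0.1235
  (36 − 34.576)²/34.576 = 0.0586
  (25 − 12.559)²/12.559 = 12.3241
  (14 − 26.441)²/26.441 = 5.8537
χ² = 0.2747 + 0.1305 + 5.5144 + 2.6195 + 0.1235 + 0.0586 + 12.3241 + 5.8537 = 26.90

26.90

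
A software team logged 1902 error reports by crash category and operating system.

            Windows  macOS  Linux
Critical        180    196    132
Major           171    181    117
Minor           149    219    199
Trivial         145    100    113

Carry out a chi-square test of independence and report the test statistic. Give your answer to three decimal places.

Row totals: 508, 469, 567, 358. Column totals: 645, 696, 561. Grand total N = 1902.
Expected counts (row total × column total / N):
  Critical, Windows: 508×645/1902 = 172.27129
  Critical, macOS: 508×696/1902 = 185.89274
  Critical, Linux: 508×561/1902 = 149.83596
  Major, Windows: 469×645/1902 = 159.04574
  Major, macOS: 469×696/1902 = 171.62145
  Major, Linux: 469×561/1902 = 138.33281
  Minor, Windows: 567×645/1902 = 192.27918
  Minor, macOS: 567×696/1902 = 207.48265
  Minor, Linux: 567×561/1902 = 167.23817
  Trivial, Windows: 358×645/1902 = 121.40379
  Trivial, macOS: 358×696/1902 = 131.00315
  Trivial, Linux: 358×561/1902 = 105.59306
Contributions (O − E)²/E:
  (180 − 172.27129)²/172.27129 = 0.3467
  (196 − 185.89274)²/185.89274 = 0.5495
  (132 − 149.83596)²/149.83596 = 2.1231
  (171 − 159.04574)²/159.04574 = 0.8985
  (181 − 171.62145)²/171.62145 = 0.5125
  (117 − 138.33281)²/138.33281 = 3.2898
  (149 − 192.27918)²/192.27918 = 9.7415
  (219 − 207.48265)²/207.48265 = 0.6393
  (199 − 167.23817)²/167.23817 = 6.0322
  (145 − 121.40379)²/121.40379 = 4.5862
  (100 − 131.00315)²/131.00315 = 7.3372
  (113 − 105.59306)²/105.59306 = 0.5196
χ² = 0.3467 + 0.5495 + 2.1231 + 0.8985 + 0.5125 + 3.2898 + 9.7415 + 0.6393 + 6.0322 + 4.5862 + 7.3372 + 0.5196 = 36.576

36.576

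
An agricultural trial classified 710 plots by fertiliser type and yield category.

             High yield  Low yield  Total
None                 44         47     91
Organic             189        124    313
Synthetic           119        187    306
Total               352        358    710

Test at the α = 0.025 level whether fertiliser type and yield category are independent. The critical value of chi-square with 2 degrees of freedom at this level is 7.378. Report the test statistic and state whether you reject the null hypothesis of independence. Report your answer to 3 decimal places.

Grand total N = 710.
Expected counts (row total × column total / N):
  None, High yield: 91×352/710 = 45.1155
  None, Low yield: 91×358/710 = 45.8845
  Organic, High yield: 313×352/710 = 155.1775
  Organic, Low yield: 313×358/710 = 157.8225
  Synthetic, High yield: 306×352/710 = 151.7070
  Synthetic, Low yield: 306×358/710 = 154.2930
Contributions (O − E)²/E:
  (44 − 45.1155)²/45.1155 = 0.0276
  (47 − 45.8845)²/45.8845 = 0.0271
  (189 − 155.1775)²/155.1775 = 7.3720
  (124 − 157.8225)²/157.8225 = 7.2484
  (119 − 151.7070)²/151.7070 = 7.0514
  (187 − 154.2930)²/154.2930 = 6.9332
χ² = 0.0276 + 0.0271 + 7.3720 + 7.2484 + 7.0514 + 6.9332 = 28.660
df = (3−1)(2−1) = 2. Since 28.660 > 7.378, reject the null hypothesis of independence at α = 0.025.

28.660; reject H₀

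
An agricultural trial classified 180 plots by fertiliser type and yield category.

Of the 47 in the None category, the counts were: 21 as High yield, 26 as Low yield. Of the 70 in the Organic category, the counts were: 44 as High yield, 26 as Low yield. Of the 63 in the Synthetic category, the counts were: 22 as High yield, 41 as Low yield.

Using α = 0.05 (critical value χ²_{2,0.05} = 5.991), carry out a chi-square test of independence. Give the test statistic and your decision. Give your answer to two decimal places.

Row totals: 47, 70, 63. Column totals: 87, 93. Grand total N = 180.
Expected counts (row total × column total / N):
  None, High yield: 47×87/180 = 22.717
  None, Low yield: 47×93/180 = 24.283
  Organic, High yield: 70×87/180 = 33.833
  Organic, Low yield: 70×93/180 = 36.167
  Synthetic, High yield: 63×87/180 = 30.450
  Synthetic, Low yield: 63×93/180 = 32.550
Contributions (O − E)²/E:
  (21 − 22.717)²/22.717 = 0.1298
  (26 − 24.283)²/24.283 = 0.1214
  (44 − 33.833)²/33.833 = 3.0552
  (26 − 36.167)²/36.167 = 2.8581
  (22 − 30.450)²/30.450 = 2.3449
  (41 − 32.550)²/32.550 = 2.1936
χ² = 0.1298 + 0.1214 + 3.0552 + 2.8581 + 2.3449 + 2.1936 = 10.70
df = (3−1)(2−1) = 2. Since 10.70 > 5.991, reject the null hypothesis of independence at α = 0.05.

10.70; reject H₀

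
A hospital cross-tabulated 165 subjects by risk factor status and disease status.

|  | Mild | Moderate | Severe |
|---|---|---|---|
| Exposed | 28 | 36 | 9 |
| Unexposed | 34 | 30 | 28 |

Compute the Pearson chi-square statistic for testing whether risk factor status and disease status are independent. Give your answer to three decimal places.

8.812

Row totals: 73, 92. Column totals: 62, 66, 37. Grand total N = 165.
Expected counts (row total × column total / N):
  Exposed, Mild: 73×62/165 = 27.4303
  Exposed, Moderate: 73×66/165 = 29.2000
  Exposed, Severe: 73×37/165 = 16.3697
  Unexposed, Mild: 92×62/165 = 34.5697
  Unexposed, Moderate: 92×66/165 = 36.8000
  Unexposed, Severe: 92×37/165 = 20.6303
Contributions (O − E)²/E:
  (28 − 27.4303)²/27.4303 = 0.0118
  (36 − 29.2000)²/29.2000 = 1.5836
  (9 − 16.3697)²/16.3697 = 3.3179
  (34 − 34.5697)²/34.5697 = 0.0094
  (30 − 36.8000)²/36.8000 = 1.2565
  (28 − 20.6303)²/20.6303 = 2.6327
χ² = 0.0118 + 1.5836 + 3.3179 + 0.0094 + 1.2565 + 2.6327 = 8.812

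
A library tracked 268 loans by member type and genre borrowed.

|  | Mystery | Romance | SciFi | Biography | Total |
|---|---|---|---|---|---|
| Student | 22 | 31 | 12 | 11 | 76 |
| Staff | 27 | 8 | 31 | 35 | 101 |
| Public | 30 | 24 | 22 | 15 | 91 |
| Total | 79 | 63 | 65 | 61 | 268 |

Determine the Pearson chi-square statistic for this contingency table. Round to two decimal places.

35.17

Grand total N = 268.
Expected counts (row total × column total / N):
  Student, Mystery: 76×79/268 = 22.4030
  Student, Romance: 76×63/268 = 17.8657
  Student, SciFi: 76×65/268 = 18.4328
  Student, Biography: 76×61/268 = 17.2985
  Staff, Mystery: 101×79/268 = 29.7724
  Staff, Romance: 101×63/268 = 23.7425
  Staff, SciFi: 101×65/268 = 24.4963
  Staff, Biography: 101×61/268 = 22.9888
  Public, Mystery: 91×79/268 = 26.8246
  Public, Romance: 91×63/268 = 21.3918
  Public, SciFi: 91×65/268 = 22.0709
  Public, Biography: 91×61/268 = 20.7127
Contributions (O − E)²/E:
  (22 − 22.4030)²/22.4030 = 0.0072
  (31 − 17.8657)²/17.8657 = 9.6559
  (12 − 18.4328)²/18.4328 = 2.2450
  (11 − 17.2985)²/17.2985 = 2.2933
  (27 − 29.7724)²/29.7724 = 0.2582
  (8 − 23.7425)²/23.7425 = 10.4381
  (31 − 24.4963)²/24.4963 = 1.7267
  (35 − 22.9888)²/22.9888 = 6.2756
  (30 − 26.8246)²/26.8246 = 0.3759
  (24 − 21.3918)²/21.3918 = 0.3180
  (22 − 22.0709)²/22.0709 = 0.0002
  (15 − 20.7127)²/20.7127 = 1.5756
χ² = 0.0072 + 9.6559 + 2.2450 + 2.2933 + 0.2582 + 10.4381 + 1.7267 + 6.2756 + 0.3759 + 0.3180 + 0.0002 + 1.5756 = 35.17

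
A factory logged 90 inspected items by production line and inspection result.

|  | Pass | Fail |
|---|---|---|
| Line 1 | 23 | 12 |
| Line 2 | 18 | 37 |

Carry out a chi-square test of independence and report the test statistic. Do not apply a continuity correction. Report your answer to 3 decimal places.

9.384

Row totals: 35, 55. Column totals: 41, 49. Grand total N = 90.
Expected counts (row total × column total / N):
  Line 1, Pass: 35×41/90 = 15.9444
  Line 1, Fail: 35×49/90 = 19.0556
  Line 2, Pass: 55×41/90 = 25.0556
  Line 2, Fail: 55×49/90 = 29.9444
Contributions (O − E)²/E:
  (23 − 15.9444)²/15.9444 = 3.1222
  (12 − 19.0556)²/19.0556 = 2.6124
  (18 − 25.0556)²/25.0556 = 1.9868
  (37 − 29.9444)²/29.9444 = 1.6625
χ² = 3.1222 + 2.6124 + 1.9868 + 1.6625 = 9.384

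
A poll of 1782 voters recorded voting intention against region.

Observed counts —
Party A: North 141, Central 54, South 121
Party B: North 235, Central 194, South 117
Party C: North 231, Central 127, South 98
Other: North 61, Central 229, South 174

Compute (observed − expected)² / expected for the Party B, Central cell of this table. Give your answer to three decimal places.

Row total (Party B) = 546; column total (Central) = 604; N = 1782.
Expected count E = 546 × 604 / 1782 = 185.0640.
Contribution = (O − E)²/E = (194 − 185.0640)² / 185.0640 = 0.431.

0.431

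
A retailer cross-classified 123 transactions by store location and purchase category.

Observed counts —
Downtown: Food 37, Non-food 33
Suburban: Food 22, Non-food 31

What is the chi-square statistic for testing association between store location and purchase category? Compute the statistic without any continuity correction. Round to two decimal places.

1.56

Row totals: 70, 53. Column totals: 59, 64. Grand total N = 123.
Expected counts (row total × column total / N):
  Downtown, Food: 70×59/123 = 33.577
  Downtown, Non-food: 70×64/123 = 36.423
  Suburban, Food: 53×59/123 = 25.423
  Suburban, Non-food: 53×64/123 = 27.577
Contributions (O − E)²/E:
  (37 − 33.577)²/33.577 = 0.3490
  (33 − 36.423)²/36.423 = 0.3217
  (22 − 25.423)²/25.423 = 0.4609
  (31 − 27.577)²/27.577 = 0.4249
χ² = 0.3490 + 0.3217 + 0.4609 + 0.4249 = 1.56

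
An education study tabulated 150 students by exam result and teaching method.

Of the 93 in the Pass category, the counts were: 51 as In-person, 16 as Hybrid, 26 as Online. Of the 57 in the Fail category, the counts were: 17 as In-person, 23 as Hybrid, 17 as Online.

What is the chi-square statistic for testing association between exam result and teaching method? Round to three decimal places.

Row totals: 93, 57. Column totals: 68, 39, 43. Grand total N = 150.
Expected counts (row total × column total / N):
  Pass, In-person: 93×68/150 = 42.1600
  Pass, Hybrid: 93×39/150 = 24.1800
  Pass, Online: 93×43/150 = 26.6600
  Fail, In-person: 57×68/150 = 25.8400
  Fail, Hybrid: 57×39/150 = 14.8200
  Fail, Online: 57×43/150 = 16.3400
Contributions (O − E)²/E:
  (51 − 42.1600)²/42.1600 = 1.8535
  (16 − 24.1800)²/24.1800 = 2.7673
  (26 − 26.6600)²/26.6600 = 0.0163
  (17 − 25.8400)²/25.8400 = 3.0242
  (23 − 14.8200)²/14.8200 = 4.5150
  (17 − 16.3400)²/16.3400 = 0.0267
χ² = 1.8535 + 2.7673 + 0.0163 + 3.0242 + 4.5150 + 0.0267 = 12.203

12.203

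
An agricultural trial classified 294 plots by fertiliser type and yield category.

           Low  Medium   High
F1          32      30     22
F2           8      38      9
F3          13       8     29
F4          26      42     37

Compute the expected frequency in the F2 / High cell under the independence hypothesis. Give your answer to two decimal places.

18.15

Row total (F2) = 55; column total (High) = 97; grand total N = 294.
Expected count = (row total × column total) / N = 55 × 97 / 294 = 18.15.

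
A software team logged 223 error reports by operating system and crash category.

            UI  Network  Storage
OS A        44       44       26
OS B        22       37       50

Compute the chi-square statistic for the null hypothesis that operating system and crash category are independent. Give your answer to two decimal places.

Row totals: 114, 109. Column totals: 66, 81, 76. Grand total N = 223.
Expected counts (row total × column total / N):
  OS A, UI: 114×66/223 = 33.740
  OS A, Network: 114×81/223 = 41.408
  OS A, Storage: 114×76/223 = 38.852
  OS B, UI: 109×66/223 = 32.260
  OS B, Network: 109×81/223 = 39.592
  OS B, Storage: 109×76/223 = 37.148
Contributions (O − E)²/E:
  (44 − 33.740)²/33.740 = 3.1200
  (44 − 41.408)²/41.408 = 0.1623
  (26 − 38.852)²/38.852 = 4.2514
  (22 − 32.260)²/32.260 = 3.2631
  (37 − 39.592)²/39.592 = 0.1697
  (50 − 37.148)²/37.148 = 4.4464
χ² = 3.1200 + 0.1623 + 4.2514 + 3.2631 + 0.1697 + 4.4464 = 15.41

15.41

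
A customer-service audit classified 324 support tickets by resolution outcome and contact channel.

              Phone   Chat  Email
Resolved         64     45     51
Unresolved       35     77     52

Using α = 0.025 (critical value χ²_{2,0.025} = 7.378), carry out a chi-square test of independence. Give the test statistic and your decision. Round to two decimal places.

16.85; reject H₀

Row totals: 160, 164. Column totals: 99, 122, 103. Grand total N = 324.
Expected counts (row total × column total / N):
  Resolved, Phone: 160×99/324 = 48.889
  Resolved, Chat: 160×122/324 = 60.247
  Resolved, Email: 160×103/324 = 50.864
  Unresolved, Phone: 164×99/324 = 50.111
  Unresolved, Chat: 164×122/324 = 61.753
  Unresolved, Email: 164×103/324 = 52.136
Contributions (O − E)²/E:
  (64 − 48.889)²/48.889 = 4.6706
  (45 − 60.247)²/60.247 = 3.8586
  (51 − 50.864)²/50.864 = 0.0004
  (35 − 50.111)²/50.111 = 4.5567
  (77 − 61.753)²/61.753 = 3.7645
  (52 − 52.136)²/52.136 = 0.0004
χ² = 4.6706 + 3.8586 + 0.0004 + 4.5567 + 3.7645 + 0.0004 = 16.85
df = (2−1)(3−1) = 2. Since 16.85 > 7.378, reject the null hypothesis of independence at α = 0.025.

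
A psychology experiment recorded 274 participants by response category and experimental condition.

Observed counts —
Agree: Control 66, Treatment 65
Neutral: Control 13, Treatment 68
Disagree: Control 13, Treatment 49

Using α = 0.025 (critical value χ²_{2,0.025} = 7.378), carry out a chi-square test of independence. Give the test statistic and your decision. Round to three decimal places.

Row totals: 131, 81, 62. Column totals: 92, 182. Grand total N = 274.
Expected counts (row total × column total / N):
  Agree, Control: 131×92/274 = 43.9854
  Agree, Treatment: 131×182/274 = 87.0146
  Neutral, Control: 81×92/274 = 27.1971
  Neutral, Treatment: 81×182/274 = 53.8029
  Disagree, Control: 62×92/274 = 20.8175
  Disagree, Treatment: 62×182/274 = 41.1825
Contributions (O − E)²/E:
  (66 − 43.9854)²/43.9854 = 11.0183
  (65 − 87.0146)²/87.0146 = 5.5697
  (13 − 27.1971)²/27.1971 = 7.4110
  (68 − 53.8029)²/53.8029 = 3.7462
  (13 − 20.8175)²/20.8175 = 2.9357
  (49 − 41.1825)²/41.1825 = 1.4840
χ² = 11.0183 + 5.5697 + 7.4110 + 3.7462 + 2.9357 + 1.4840 = 32.165
df = (3−1)(2−1) = 2. Since 32.165 > 7.378, reject the null hypothesis of independence at α = 0.025.

32.165; reject H₀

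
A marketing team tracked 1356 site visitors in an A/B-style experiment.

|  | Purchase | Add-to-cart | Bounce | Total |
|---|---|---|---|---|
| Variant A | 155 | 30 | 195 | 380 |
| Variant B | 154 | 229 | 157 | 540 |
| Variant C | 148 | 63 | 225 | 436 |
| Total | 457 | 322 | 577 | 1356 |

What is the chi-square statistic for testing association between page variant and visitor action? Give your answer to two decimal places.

183.56

Grand total N = 1356.
Expected counts (row total × column total / N):
  Variant A, Purchase: 380×457/1356 = 128.068
  Variant A, Add-to-cart: 380×322/1356 = 90.236
  Variant A, Bounce: 380×577/1356 = 161.696
  Variant B, Purchase: 540×457/1356 = 181.991
  Variant B, Add-to-cart: 540×322/1356 = 128.230
  Variant B, Bounce: 540×577/1356 = 229.779
  Variant C, Purchase: 436×457/1356 = 146.941
  Variant C, Add-to-cart: 436×322/1356 = 103.534
  Variant C, Bounce: 436×577/1356 = 185.525
Contributions (O − E)²/E:
  (155 − 128.068)²/128.068 = 5.6637
  (30 − 90.236)²/90.236 = 40.2098
  (195 − 161.696)²/161.696 = 6.8595
  (154 − 181.991)²/181.991 = 4.3051
  (229 − 128.230)²/128.230 = 79.1905
  (157 − 229.779)²/229.779 = 23.0516
  (148 − 146.941)²/146.941 = 0.0076
  (63 − 103.534)²/103.534 = 15.8692
  (225 − 185.525)²/185.525 = 8.3993
χ² = 5.6637 + 40.2098 + 6.8595 + 4.3051 + 79.1905 + 23.0516 + 0.0076 + 15.8692 + 8.3993 = 183.56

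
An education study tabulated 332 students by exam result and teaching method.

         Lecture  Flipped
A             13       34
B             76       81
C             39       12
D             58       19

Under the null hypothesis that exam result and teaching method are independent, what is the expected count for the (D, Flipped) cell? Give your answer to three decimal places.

33.861

Row total (D) = 77; column total (Flipped) = 146; grand total N = 332.
Expected count = (row total × column total) / N = 77 × 146 / 332 = 33.861.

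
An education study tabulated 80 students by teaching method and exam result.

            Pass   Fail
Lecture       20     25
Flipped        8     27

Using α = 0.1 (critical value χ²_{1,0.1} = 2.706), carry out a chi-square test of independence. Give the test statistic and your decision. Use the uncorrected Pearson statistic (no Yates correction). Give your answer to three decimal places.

Row totals: 45, 35. Column totals: 28, 52. Grand total N = 80.
Expected counts (row total × column total / N):
  Lecture, Pass: 45×28/80 = 15.7500
  Lecture, Fail: 45×52/80 = 29.2500
  Flipped, Pass: 35×28/80 = 12.2500
  Flipped, Fail: 35×52/80 = 22.7500
Contributions (O − E)²/E:
  (20 − 15.7500)²/15.7500 = 1.1468
  (25 − 29.2500)²/29.2500 = 0.6175
  (8 − 12.2500)²/12.2500 = 1.4745
  (27 − 22.7500)²/22.7500 = 0.7940
χ² = 1.1468 + 0.6175 + 1.4745 + 0.7940 = 4.033
df = (2−1)(2−1) = 1. Since 4.033 > 2.706, reject the null hypothesis of independence at α = 0.1.

4.033; reject H₀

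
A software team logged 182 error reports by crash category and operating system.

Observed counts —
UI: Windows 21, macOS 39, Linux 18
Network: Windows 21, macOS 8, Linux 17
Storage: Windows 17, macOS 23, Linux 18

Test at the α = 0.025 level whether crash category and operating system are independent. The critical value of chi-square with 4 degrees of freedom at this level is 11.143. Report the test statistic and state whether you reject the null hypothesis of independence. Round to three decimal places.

Row totals: 78, 46, 58. Column totals: 59, 70, 53. Grand total N = 182.
Expected counts (row total × column total / N):
  UI, Windows: 78×59/182 = 25.2857
  UI, macOS: 78×70/182 = 30.0000
  UI, Linux: 78×53/182 = 22.7143
  Network, Windows: 46×59/182 = 14.9121
  Network, macOS: 46×70/182 = 17.6923
  Network, Linux: 46×53/182 = 13.3956
  Storage, Windows: 58×59/182 = 18.8022
  Storage, macOS: 58×70/182 = 22.3077
  Storage, Linux: 58×53/182 = 16.8901
Contributions (O − E)²/E:
  (21 − 25.2857)²/25.2857 = 0.7264
  (39 − 30.0000)²/30.0000 = 2.7000
  (18 − 22.7143)²/22.7143 = 0.9784
  (21 − 14.9121)²/14.9121 = 2.4854
  (8 − 17.6923)²/17.6923 = 5.3097
  (17 − 13.3956)²/13.3956 = 0.9698
  (17 − 18.8022)²/18.8022 = 0.1727
  (23 − 22.3077)²/22.3077 = 0.0215
  (18 − 16.8901)²/16.8901 = 0.0729
χ² = 0.7264 + 2.7000 + 0.9784 + 2.4854 + 5.3097 + 0.9698 + 0.1727 + 0.0215 + 0.0729 = 13.437
df = (3−1)(3−1) = 4. Since 13.437 > 11.143, reject the null hypothesis of independence at α = 0.025.

13.437; reject H₀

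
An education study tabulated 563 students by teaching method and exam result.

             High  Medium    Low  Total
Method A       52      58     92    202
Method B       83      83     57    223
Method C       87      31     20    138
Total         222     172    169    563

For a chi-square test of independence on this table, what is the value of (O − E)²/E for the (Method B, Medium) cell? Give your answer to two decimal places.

Row total (Method B) = 223; column total (Medium) = 172; N = 563.
Expected count E = 223 × 172 / 563 = 68.128.
Contribution = (O − E)²/E = (83 − 68.128)² / 68.128 = 3.25.

3.25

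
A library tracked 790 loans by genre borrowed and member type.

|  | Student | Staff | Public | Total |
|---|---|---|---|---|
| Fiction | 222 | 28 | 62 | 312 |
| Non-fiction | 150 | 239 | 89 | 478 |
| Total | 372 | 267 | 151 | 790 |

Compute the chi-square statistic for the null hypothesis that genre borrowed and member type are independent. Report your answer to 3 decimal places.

Grand total N = 790.
Expected counts (row total × column total / N):
  Fiction, Student: 312×372/790 = 146.9165
  Fiction, Staff: 312×267/790 = 105.4481
  Fiction, Public: 312×151/790 = 59.6354
  Non-fiction, Student: 478×372/790 = 225.0835
  Non-fiction, Staff: 478×267/790 = 161.5519
  Non-fiction, Public: 478×151/790 = 91.3646
Contributions (O − E)²/E:
  (222 − 146.9165)²/146.9165 = 38.3724
  (28 − 105.4481)²/105.4481 = 56.8830
  (62 − 59.6354)²/59.6354 = 0.0938
  (150 − 225.0835)²/225.0835 = 25.0464
  (239 − 161.5519)²/161.5519 = 37.1287
  (89 − 91.3646)²/91.3646 = 0.0612
χ² = 38.3724 + 56.8830 + 0.0938 + 25.0464 + 37.1287 + 0.0612 = 157.586

157.586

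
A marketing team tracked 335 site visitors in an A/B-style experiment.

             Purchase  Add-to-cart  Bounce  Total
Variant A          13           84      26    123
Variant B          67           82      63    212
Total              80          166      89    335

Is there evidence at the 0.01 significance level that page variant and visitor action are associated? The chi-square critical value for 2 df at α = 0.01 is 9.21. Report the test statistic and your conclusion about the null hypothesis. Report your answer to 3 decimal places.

Grand total N = 335.
Expected counts (row total × column total / N):
  Variant A, Purchase: 123×80/335 = 29.3731
  Variant A, Add-to-cart: 123×166/335 = 60.9493
  Variant A, Bounce: 123×89/335 = 32.6776
  Variant B, Purchase: 212×80/335 = 50.6269
  Variant B, Add-to-cart: 212×166/335 = 105.0507
  Variant B, Bounce: 212×89/335 = 56.3224
Contributions (O − E)²/E:
  (13 − 29.3731)²/29.3731 = 9.1267
  (84 − 60.9493)²/60.9493 = 8.7177
  (26 − 32.6776)²/32.6776 = 1.3646
  (67 − 50.6269)²/50.6269 = 5.2952
  (82 − 105.0507)²/105.0507 = 5.0579
  (63 − 56.3224)²/56.3224 = 0.7917
χ² = 9.1267 + 8.7177 + 1.3646 + 5.2952 + 5.0579 + 0.7917 = 30.354
df = (2−1)(3−1) = 2. Since 30.354 > 9.21, reject the null hypothesis of independence at α = 0.01.

30.354; reject H₀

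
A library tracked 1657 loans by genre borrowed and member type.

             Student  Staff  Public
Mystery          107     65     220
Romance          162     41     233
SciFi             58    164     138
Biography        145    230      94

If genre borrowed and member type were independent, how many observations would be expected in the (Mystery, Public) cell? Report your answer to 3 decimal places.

Row total (Mystery) = 392; column total (Public) = 685; grand total N = 1657.
Expected count = (row total × column total) / N = 392 × 685 / 1657 = 162.052.

162.052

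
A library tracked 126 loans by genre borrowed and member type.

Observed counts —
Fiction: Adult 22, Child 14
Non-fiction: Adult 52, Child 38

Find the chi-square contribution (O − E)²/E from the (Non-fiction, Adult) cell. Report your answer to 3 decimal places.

0.014

Row total (Non-fiction) = 90; column total (Adult) = 74; N = 126.
Expected count E = 90 × 74 / 126 = 52.8571.
Contribution = (O − E)²/E = (52 − 52.8571)² / 52.8571 = 0.014.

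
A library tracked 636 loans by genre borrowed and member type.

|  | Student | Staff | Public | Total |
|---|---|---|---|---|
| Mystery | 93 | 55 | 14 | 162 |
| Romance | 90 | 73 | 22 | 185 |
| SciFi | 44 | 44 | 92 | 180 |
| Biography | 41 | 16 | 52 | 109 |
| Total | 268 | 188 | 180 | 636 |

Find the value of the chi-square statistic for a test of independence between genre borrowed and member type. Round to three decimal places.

Grand total N = 636.
Expected counts (row total × column total / N):
  Mystery, Student: 162×268/636 = 68.2642
  Mystery, Staff: 162×188/636 = 47.8868
  Mystery, Public: 162×180/636 = 45.8491
  Romance, Student: 185×268/636 = 77.9560
  Romance, Staff: 185×188/636 = 54.6855
  Romance, Public: 185×180/636 = 52.3585
  SciFi, Student: 180×268/636 = 75.8491
  SciFi, Staff: 180×188/636 = 53.2075
  SciFi, Public: 180×180/636 = 50.9434
  Biography, Student: 109×268/636 = 45.9308
  Biography, Staff: 109×188/636 = 32.2201
  Biography, Public: 109×180/636 = 30.8491
Contributions (O − E)²/E:
  (93 − 68.2642)²/68.2642 = 8.9631
  (55 − 47.8868)²/47.8868 = 1.0566
  (14 − 45.8491)²/45.8491 = 22.1240
  (90 − 77.9560)²/77.9560 = 1.8608
  (73 − 54.6855)²/54.6855 = 6.1336
  (22 − 52.3585)²/52.3585 = 17.6025
  (44 − 75.8491)²/75.8491 = 13.3735
  (44 − 53.2075)²/53.2075 = 1.5933
  (92 − 50.9434)²/50.9434 = 33.0886
  (41 − 45.9308)²/45.9308 = 0.5293
  (16 − 32.2201)²/32.2201 = 8.1655
  (52 − 30.8491)²/30.8491 = 14.5016
χ² = 8.9631 + 1.0566 + 22.1240 + 1.8608 + 6.1336 + 17.6025 + 13.3735 + 1.5933 + 33.0886 + 0.5293 + 8.1655 + 14.5016 = 128.992

128.992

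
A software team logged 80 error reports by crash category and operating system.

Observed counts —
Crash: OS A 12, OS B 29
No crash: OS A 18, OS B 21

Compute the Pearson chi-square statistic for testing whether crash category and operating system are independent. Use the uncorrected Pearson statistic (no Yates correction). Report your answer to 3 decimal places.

2.432

Row totals: 41, 39. Column totals: 30, 50. Grand total N = 80.
Expected counts (row total × column total / N):
  Crash, OS A: 41×30/80 = 15.3750
  Crash, OS B: 41×50/80 = 25.6250
  No crash, OS A: 39×30/80 = 14.6250
  No crash, OS B: 39×50/80 = 24.3750
Contributions (O − E)²/E:
  (12 − 15.3750)²/15.3750 = 0.7409
  (29 − 25.6250)²/25.6250 = 0.4445
  (18 − 14.6250)²/14.6250 = 0.7788
  (21 − 24.3750)²/24.3750 = 0.4673
χ² = 0.7409 + 0.4445 + 0.7788 + 0.4673 = 2.432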